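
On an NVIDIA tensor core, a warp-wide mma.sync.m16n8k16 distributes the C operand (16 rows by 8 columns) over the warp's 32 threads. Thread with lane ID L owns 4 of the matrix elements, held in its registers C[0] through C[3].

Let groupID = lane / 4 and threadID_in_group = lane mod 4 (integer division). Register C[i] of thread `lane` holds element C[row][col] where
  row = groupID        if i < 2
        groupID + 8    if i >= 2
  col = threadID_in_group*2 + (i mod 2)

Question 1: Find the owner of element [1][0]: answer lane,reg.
r: 1->gid=1,r8=0  c: 0->tid=0,i&1=0
L=1*4+0=4  i=0*2+0=0

4,0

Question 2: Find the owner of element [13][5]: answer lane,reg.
22,3

r=13→G=5,rhi=1  c=5→T=2,p=1
L=5*4+2=22  i=1*2+1=3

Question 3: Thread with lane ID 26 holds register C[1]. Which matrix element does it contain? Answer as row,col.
lane 26: g=6 (26/4), t=2 (26%4)
i=1: r=6+0=6, c=2*2+1=5

6,5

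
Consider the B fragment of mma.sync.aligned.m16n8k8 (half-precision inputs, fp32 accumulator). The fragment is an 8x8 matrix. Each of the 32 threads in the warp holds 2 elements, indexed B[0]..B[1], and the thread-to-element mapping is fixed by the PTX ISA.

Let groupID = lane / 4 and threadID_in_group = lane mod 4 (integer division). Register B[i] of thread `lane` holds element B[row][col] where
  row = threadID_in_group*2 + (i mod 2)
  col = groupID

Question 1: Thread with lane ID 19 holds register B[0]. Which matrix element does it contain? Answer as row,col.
6,4

lane 19: gr=4 (19/4), th=3 (19%4)
i=0: r=3*2+0=6, c=gr=4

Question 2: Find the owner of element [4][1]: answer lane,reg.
6,0

c:1=>grp=1  r:4=>tig=2,lo=0
L=1*4+2=6  i=0=0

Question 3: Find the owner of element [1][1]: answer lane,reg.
c: 1->gid=1  r: 1->tid=0,i&1=1
L=1*4+0=4  i=1=1

4,1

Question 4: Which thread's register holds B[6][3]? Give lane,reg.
c=3→G=3  r=6→T=3,p=0
L=3*4+3=15  i=0=0

15,0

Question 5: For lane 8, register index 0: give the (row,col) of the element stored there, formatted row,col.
L=8->g=8>>2=2, t=8&3=0
[0]->row 0·2+0=0  col g=2

0,2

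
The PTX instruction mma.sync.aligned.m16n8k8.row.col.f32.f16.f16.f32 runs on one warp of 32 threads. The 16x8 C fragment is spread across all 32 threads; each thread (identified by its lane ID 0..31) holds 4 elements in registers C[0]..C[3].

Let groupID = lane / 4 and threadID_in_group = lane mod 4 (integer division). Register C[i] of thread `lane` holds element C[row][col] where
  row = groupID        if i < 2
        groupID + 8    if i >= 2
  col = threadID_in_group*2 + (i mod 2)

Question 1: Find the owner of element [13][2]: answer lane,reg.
r=13→G=5,rhi=1  c=2→T=1,p=0
L=5*4+1=21  i=1*2+0=2

21,2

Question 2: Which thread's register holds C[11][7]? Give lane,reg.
15,3

r: 11->gid=3,r8=1  c: 7->tid=3,i&1=1
L=3*4+3=15  i=1*2+1=3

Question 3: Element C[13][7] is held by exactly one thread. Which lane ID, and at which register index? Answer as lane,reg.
23,3

r=13⇒gr=5,Rb=1  c=7⇒th=3,odd=1
L=5*4+3=23  i=1*2+1=3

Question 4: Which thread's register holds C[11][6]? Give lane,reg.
15,2

r=11->g=3,rb=1  c=6->t=3,b0=0
L=3*4+3=15  i=1*2+0=2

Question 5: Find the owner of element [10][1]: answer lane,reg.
r:10=>grp=2,rB=1  c:1=>tig=0,lo=1
L=2*4+0=8  i=1*2+1=3

8,3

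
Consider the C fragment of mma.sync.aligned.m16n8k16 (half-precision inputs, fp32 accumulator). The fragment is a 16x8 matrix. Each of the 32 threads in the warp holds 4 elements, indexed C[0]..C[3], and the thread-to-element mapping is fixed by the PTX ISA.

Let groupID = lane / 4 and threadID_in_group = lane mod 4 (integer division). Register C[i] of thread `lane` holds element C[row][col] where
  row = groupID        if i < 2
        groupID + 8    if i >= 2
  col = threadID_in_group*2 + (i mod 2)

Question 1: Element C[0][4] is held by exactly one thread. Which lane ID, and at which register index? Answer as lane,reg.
r:0=>grp=0,rB=0  c:4=>tig=2,lo=0
L=0*4+2=2  i=0*2+0=0

2,0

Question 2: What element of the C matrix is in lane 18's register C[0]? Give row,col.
4,4

18: gid=4,tid=2
[0] (4+0,2*2+0) = (4,4)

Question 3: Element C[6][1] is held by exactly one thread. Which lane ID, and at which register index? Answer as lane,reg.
24,1

r=6⇒gr=6,Rb=0  c=1⇒th=0,odd=1
L=6*4+0=24  i=0*2+1=1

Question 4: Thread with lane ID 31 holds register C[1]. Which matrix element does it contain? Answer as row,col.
7,7

lane 31->31/4=7, 31 mod 4=3
i=1  r:7+0->7  c:2·3+1->7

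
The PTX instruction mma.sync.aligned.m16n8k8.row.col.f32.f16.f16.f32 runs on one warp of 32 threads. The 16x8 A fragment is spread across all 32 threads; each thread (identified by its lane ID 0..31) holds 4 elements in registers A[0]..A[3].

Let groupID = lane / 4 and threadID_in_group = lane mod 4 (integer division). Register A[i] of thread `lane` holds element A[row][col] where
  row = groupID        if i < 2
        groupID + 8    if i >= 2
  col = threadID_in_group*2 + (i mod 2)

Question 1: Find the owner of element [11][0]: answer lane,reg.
12,2

r=11->g=3,rb=1  c=0->t=0,b0=0
L=3*4+0=12  i=1*2+0=2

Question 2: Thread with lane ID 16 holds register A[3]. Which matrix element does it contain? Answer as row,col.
12,1

16: grp=4,tig=0
[3] (4+8,0*2+1) = (12,1)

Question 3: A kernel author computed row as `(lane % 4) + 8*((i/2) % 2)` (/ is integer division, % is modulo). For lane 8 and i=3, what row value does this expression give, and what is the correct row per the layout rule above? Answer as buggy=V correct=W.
`(lane % 4) + 8*((i/2) % 2)`[8,3]->8
8: g=2,t=0
[3] (2+8,0*2+1) = (10,1)
row: 8 vs 10

buggy=8 correct=10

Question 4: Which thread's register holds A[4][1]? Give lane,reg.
16,1

r=4->g=4,rb=0  c=1->t=0,b0=1
L=4*4+0=16  i=0*2+1=1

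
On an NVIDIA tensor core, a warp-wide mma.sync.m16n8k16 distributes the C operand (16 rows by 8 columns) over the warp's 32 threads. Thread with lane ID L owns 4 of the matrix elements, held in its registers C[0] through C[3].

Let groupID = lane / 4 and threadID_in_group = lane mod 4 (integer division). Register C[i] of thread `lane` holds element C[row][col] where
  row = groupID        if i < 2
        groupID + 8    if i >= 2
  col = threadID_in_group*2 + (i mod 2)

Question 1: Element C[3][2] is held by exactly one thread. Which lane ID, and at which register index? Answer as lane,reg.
r=3→G=3,rhi=0  c=2→T=1,p=0
L=3*4+1=13  i=0*2+0=0

13,0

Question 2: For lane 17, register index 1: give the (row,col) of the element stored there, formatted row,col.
4,3

lane 17: g=4 (17/4), t=1 (17%4)
i=1: r=4+0=4, c=1*2+1=3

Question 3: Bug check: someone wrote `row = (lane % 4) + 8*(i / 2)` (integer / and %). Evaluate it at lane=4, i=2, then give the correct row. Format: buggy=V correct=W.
buggy=8 correct=9

`(lane % 4) + 8*(i / 2)`[4,2]⇒8
lane 4⇒4/4=1, 4 mod 4=0
i=2  r:1+8⇒9  c:2·0+0⇒0
row: 8 vs 9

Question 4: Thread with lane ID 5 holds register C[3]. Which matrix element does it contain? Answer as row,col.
L=5->g=5>>2=1, t=5&3=1
[3]->row 1+8=9  col 1·2+1=3

9,3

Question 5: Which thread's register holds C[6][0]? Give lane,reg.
r=6→G=6,rhi=0  c=0→T=0,p=0
L=6*4+0=24  i=0*2+0=0

24,0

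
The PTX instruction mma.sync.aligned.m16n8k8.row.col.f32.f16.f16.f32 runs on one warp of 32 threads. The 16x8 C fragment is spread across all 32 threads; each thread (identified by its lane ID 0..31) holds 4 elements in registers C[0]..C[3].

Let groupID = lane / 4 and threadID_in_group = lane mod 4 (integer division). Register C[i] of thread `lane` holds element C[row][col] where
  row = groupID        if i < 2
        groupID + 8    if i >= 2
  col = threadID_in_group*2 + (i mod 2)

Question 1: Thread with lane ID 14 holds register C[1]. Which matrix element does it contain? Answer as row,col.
L=14->g=14>>2=3, t=14&3=2
[1]->row 3+0=3  col 2·2+1=5

3,5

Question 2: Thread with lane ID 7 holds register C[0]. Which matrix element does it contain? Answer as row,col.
L=7->g=7>>2=1, t=7&3=3
[0]->row 1+0=1  col 3·2+0=6

1,6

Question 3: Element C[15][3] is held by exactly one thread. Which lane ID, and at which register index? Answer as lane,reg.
r=15→G=7,rhi=1  c=3→T=1,p=1
L=7*4+1=29  i=1*2+1=3

29,3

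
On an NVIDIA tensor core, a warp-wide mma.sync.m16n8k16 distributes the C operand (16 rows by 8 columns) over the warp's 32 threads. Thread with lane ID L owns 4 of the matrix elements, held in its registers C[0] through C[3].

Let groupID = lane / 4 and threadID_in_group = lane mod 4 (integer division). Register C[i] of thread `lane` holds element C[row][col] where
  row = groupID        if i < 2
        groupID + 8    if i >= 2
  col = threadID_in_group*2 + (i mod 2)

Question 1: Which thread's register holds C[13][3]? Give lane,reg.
r: 13->gid=5,r8=1  c: 3->tid=1,i&1=1
L=5*4+1=21  i=1*2+1=3

21,3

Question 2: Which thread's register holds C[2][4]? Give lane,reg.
r=2→G=2,rhi=0  c=4→T=2,p=0
L=2*4+2=10  i=0*2+0=0

10,0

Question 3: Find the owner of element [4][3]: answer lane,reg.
r: 4->gid=4,r8=0  c: 3->tid=1,i&1=1
L=4*4+1=17  i=0*2+1=1

17,1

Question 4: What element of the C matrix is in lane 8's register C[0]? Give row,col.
2,0

lane 8=>8/4=2, 8 mod 4=0
i=0  r:2+0=>2  c:2·0+0=>0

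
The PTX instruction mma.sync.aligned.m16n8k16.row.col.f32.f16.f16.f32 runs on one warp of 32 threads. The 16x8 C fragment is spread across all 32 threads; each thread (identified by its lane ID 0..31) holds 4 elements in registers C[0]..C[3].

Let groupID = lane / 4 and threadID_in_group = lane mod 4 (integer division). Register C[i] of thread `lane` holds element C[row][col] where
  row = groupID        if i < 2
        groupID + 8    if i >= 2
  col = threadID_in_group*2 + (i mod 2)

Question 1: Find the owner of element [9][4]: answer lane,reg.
r=9->g=1,rb=1  c=4->t=2,b0=0
L=1*4+2=6  i=1*2+0=2

6,2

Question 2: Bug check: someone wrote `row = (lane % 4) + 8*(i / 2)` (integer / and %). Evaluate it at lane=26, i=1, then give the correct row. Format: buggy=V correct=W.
buggy=2 correct=6

`(lane % 4) + 8*(i / 2)`[26,1]⇒2
lane 26⇒26/4=6, 26 mod 4=2
i=1  r:6+0⇒6  c:2·2+1⇒5
row: 2 vs 6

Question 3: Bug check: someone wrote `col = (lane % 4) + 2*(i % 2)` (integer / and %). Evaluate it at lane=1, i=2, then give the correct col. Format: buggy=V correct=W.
`(lane % 4) + 2*(i % 2)`[1,2]->1
lane 1: gid=0 (1/4), tid=1 (1%4)
i=2: r=0+8=8, c=1*2+0=2
col: 1 vs 2

buggy=1 correct=2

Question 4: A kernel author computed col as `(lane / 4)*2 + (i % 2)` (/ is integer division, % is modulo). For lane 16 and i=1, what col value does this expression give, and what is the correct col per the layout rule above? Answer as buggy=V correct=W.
buggy=9 correct=1

`(lane / 4)*2 + (i % 2)`[16,1]->9
16: g=4,t=0
[1] (4+0,0*2+1) = (4,1)
col: 9 vs 1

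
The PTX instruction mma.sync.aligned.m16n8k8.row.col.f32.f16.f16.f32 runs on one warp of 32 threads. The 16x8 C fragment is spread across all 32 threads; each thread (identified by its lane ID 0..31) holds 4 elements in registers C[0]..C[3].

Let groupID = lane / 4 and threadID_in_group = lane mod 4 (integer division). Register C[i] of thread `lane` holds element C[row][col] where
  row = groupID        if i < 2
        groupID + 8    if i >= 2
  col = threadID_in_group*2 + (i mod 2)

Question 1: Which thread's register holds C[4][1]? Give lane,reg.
r=4->g=4,rb=0  c=1->t=0,b0=1
L=4*4+0=16  i=0*2+1=1

16,1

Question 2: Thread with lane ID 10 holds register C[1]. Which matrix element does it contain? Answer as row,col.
2,5

10: G=2,T=2
[1] (2+0,2*2+1) = (2,5)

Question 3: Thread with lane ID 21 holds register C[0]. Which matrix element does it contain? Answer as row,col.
lane 21: g=5 (21/4), t=1 (21%4)
i=0: r=5+0=5, c=1*2+0=2

5,2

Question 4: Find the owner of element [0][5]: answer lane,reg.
2,1

r: 0->gid=0,r8=0  c: 5->tid=2,i&1=1
L=0*4+2=2  i=0*2+1=1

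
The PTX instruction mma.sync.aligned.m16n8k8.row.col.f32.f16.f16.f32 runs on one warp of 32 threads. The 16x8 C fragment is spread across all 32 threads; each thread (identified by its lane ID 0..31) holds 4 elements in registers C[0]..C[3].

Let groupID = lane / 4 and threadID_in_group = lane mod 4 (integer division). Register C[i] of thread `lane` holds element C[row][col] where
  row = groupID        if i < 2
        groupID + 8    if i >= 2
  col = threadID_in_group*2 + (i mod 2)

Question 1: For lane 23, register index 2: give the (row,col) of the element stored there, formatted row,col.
13,6

L=23⇒gr=23>>2=5, th=23&3=3
[2]⇒row 5+8=13  col 3·2+0=6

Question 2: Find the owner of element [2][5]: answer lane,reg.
r:2=>grp=2,rB=0  c:5=>tig=2,lo=1
L=2*4+2=10  i=0*2+1=1

10,1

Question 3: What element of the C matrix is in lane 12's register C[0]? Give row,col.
3,0

lane 12: g=3 (12/4), t=0 (12%4)
i=0: r=3+0=3, c=0*2+0=0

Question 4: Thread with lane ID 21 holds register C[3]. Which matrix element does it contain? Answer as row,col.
13,3

lane 21->21/4=5, 21 mod 4=1
i=3  r:5+8->13  c:2·1+1->3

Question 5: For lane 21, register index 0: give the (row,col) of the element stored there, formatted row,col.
5,2

L=21=>grp=21>>2=5, tig=21&3=1
[0]=>row 5+0=5  col 1·2+0=2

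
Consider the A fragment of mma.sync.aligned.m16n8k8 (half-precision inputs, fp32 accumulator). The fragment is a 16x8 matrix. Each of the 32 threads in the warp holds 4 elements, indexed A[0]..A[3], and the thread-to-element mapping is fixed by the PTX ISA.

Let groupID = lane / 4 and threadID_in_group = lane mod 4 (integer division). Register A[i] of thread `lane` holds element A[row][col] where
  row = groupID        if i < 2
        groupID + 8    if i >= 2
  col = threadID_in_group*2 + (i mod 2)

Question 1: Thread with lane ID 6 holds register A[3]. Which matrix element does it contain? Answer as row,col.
9,5

6: gr=1,th=2
[3] (1+8,2*2+1) = (9,5)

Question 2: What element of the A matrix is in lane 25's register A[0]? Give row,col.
6,2

lane 25: g=6 (25/4), t=1 (25%4)
i=0: r=6+0=6, c=1*2+0=2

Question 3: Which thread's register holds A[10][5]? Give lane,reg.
r=10⇒gr=2,Rb=1  c=5⇒th=2,odd=1
L=2*4+2=10  i=1*2+1=3

10,3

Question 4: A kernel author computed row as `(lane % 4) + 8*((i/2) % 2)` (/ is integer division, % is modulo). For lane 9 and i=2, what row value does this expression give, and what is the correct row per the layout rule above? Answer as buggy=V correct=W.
buggy=9 correct=10

`(lane % 4) + 8*((i/2) % 2)`[9,2]->9
L=9->gid=9>>2=2, tid=9&3=1
[2]->row 2+8=10  col 1·2+0=2
row: 9 vs 10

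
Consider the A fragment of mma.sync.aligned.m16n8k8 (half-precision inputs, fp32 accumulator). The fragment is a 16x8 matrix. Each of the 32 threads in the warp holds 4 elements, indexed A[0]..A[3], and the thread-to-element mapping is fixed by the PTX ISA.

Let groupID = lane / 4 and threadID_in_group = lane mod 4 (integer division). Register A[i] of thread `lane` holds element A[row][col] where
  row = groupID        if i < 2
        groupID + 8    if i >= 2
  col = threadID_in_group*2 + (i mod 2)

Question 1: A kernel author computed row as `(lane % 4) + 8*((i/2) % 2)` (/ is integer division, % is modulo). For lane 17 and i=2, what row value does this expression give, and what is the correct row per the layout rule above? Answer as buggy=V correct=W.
`(lane % 4) + 8*((i/2) % 2)`[17,2]=>9
lane 17: grp=4 (17/4), tig=1 (17%4)
i=2: r=4+8=12, c=1*2+0=2
row: 9 vs 12

buggy=9 correct=12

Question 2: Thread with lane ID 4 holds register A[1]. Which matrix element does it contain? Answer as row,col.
1,1

lane 4: gr=1 (4/4), th=0 (4%4)
i=1: r=1+0=1, c=0*2+1=1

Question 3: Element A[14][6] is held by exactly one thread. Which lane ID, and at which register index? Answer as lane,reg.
27,2

r=14⇒gr=6,Rb=1  c=6⇒th=3,odd=0
L=6*4+3=27  i=1*2+0=2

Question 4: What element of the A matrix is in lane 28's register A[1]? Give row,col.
7,1

lane 28: G=7 (28/4), T=0 (28%4)
i=1: r=7+0=7, c=0*2+1=1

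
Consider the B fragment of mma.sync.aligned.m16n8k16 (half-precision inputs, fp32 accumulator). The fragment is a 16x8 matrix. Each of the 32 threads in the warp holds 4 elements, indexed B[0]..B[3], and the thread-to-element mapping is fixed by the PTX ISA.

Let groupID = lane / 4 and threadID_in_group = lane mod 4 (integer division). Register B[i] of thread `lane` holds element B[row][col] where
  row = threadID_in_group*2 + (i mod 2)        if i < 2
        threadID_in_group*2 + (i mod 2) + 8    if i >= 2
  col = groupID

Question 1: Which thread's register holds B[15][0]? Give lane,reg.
3,3

c=0→G=0  r=15→rhi=1,T=3,p=1
L=0*4+3=3  i=1*2+1=3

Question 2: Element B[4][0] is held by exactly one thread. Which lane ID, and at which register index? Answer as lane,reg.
c:0=>grp=0  r:4=>rB=0,tig=2,lo=0
L=0*4+2=2  i=0*2+0=0

2,0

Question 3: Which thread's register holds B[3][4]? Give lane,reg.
17,1

c=4→G=4  r=3→rhi=0,T=1,p=1
L=4*4+1=17  i=0*2+1=1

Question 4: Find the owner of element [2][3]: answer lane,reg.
c=3⇒gr=3  r=2⇒Rb=0,th=1,odd=0
L=3*4+1=13  i=0*2+0=0

13,0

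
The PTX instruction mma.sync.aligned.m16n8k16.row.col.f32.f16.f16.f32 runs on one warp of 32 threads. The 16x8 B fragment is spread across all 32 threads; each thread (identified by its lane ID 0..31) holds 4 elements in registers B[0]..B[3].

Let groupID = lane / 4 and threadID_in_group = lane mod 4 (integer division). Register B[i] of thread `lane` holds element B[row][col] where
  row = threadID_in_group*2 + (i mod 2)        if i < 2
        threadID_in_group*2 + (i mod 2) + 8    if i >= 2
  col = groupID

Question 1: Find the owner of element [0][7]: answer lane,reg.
c:7=>grp=7  r:0=>rB=0,tig=0,lo=0
L=7*4+0=28  i=0*2+0=0

28,0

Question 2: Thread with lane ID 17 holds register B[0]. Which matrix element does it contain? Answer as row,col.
lane 17⇒17/4=4, 17 mod 4=1
i=0  r:2·1+0+0⇒2  c:4

2,4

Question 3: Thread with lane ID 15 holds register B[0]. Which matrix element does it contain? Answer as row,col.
6,3

lane 15->15/4=3, 15 mod 4=3
i=0  r:2·3+0+0->6  c:3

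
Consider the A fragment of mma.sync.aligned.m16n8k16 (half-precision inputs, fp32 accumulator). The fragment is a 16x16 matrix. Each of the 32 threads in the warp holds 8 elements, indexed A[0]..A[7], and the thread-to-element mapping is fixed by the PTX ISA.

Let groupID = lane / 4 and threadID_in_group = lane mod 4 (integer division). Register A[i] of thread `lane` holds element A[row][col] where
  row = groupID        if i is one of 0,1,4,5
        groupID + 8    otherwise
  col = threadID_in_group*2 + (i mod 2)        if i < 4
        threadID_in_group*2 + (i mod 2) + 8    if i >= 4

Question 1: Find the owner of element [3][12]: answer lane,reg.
14,4

r=3->g=3,rb=0  c=12->cb=1,t=2,b0=0
L=3*4+2=14  i=1*4+0*2+0=4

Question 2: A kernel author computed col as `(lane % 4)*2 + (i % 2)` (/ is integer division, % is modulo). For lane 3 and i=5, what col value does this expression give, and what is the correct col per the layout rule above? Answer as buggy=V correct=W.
`(lane % 4)*2 + (i % 2)`[3,5]->7
L=3->gid=3>>2=0, tid=3&3=3
[5]->row 0+0=0  col 3·2+1+8=15
col: 7 vs 15

buggy=7 correct=15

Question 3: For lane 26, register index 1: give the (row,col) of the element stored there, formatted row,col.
6,5

26: g=6,t=2
[1] (6+0,2*2+1+0) = (6,5)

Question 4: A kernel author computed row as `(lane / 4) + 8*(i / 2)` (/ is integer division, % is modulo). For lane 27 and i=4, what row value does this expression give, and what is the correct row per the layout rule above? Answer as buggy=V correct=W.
`(lane / 4) + 8*(i / 2)`[27,4]->22
L=27->g=27>>2=6, t=27&3=3
[4]->row 6+0=6  col 3·2+0+8=14
row: 22 vs 6

buggy=22 correct=6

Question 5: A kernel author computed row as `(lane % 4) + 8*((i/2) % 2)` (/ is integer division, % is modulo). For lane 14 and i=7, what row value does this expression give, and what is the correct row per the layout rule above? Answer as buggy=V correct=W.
buggy=10 correct=11

`(lane % 4) + 8*((i/2) % 2)`[14,7]=>10
lane 14: grp=3 (14/4), tig=2 (14%4)
i=7: r=3+8=11, c=2*2+1+8=13
row: 10 vs 11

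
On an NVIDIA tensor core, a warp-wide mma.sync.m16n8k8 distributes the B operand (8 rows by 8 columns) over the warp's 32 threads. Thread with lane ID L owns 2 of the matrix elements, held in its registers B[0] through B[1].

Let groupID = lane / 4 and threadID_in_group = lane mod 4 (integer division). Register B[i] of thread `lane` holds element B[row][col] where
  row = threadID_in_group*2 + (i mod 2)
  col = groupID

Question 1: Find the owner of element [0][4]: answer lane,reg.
16,0

c=4→G=4  r=0→T=0,p=0
L=4*4+0=16  i=0=0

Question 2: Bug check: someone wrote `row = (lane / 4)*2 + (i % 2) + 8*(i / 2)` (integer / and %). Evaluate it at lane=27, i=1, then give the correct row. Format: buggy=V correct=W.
buggy=13 correct=7

`(lane / 4)*2 + (i % 2) + 8*(i / 2)`[27,1]→13
lane 27: G=6 (27/4), T=3 (27%4)
i=1: r=3*2+1=7, c=G=6
row: 13 vs 7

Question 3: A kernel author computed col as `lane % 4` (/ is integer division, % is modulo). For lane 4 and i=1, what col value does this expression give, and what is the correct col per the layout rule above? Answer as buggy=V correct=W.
`lane % 4`[4,1]=>0
4: grp=1,tig=0
[1] (0*2+1,1) = (1,1)
col: 0 vs 1

buggy=0 correct=1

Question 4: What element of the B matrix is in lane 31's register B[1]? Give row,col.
7,7

L=31⇒gr=31>>2=7, th=31&3=3
[1]⇒row 3·2+1=7  col gr=7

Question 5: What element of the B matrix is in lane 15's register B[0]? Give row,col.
15: gr=3,th=3
[0] (3*2+0,3) = (6,3)

6,3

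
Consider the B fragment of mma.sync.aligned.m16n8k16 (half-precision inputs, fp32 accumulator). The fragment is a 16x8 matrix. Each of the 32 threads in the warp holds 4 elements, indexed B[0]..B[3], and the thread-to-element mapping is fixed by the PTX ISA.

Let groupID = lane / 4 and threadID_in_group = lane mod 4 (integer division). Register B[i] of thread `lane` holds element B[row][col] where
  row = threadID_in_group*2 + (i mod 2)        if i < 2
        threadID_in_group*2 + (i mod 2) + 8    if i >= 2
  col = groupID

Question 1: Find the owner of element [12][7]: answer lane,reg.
30,2

c:7=>grp=7  r:12=>rB=1,tig=2,lo=0
L=7*4+2=30  i=1*2+0=2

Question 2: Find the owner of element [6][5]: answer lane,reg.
23,0

c=5⇒gr=5  r=6⇒Rb=0,th=3,odd=0
L=5*4+3=23  i=0*2+0=0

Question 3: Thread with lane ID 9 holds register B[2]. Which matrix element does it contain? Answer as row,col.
10,2

lane 9→9/4=2, 9 mod 4=1
i=2  r:2·1+0+8→10  c:2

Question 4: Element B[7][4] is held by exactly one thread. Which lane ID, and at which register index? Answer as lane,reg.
19,1

c=4→G=4  r=7→rhi=0,T=3,p=1
L=4*4+3=19  i=0*2+1=1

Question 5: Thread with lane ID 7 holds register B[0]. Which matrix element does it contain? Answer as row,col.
L=7⇒gr=7>>2=1, th=7&3=3
[0]⇒row 3·2+0+0=6  col gr=1

6,1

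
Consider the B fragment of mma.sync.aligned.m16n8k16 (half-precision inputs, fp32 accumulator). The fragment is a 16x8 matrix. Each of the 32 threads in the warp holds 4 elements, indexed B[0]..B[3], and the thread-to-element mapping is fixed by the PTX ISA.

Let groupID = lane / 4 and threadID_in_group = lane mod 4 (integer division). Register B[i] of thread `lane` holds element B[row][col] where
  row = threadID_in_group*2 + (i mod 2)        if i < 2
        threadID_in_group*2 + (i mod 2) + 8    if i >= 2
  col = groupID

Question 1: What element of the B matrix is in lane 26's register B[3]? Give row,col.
13,6

26: gid=6,tid=2
[3] (2*2+1+8,6) = (13,6)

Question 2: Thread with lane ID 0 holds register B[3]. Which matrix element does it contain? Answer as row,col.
0: gid=0,tid=0
[3] (0*2+1+8,0) = (9,0)

9,0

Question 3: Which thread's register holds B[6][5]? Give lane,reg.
c=5→G=5  r=6→rhi=0,T=3,p=0
L=5*4+3=23  i=0*2+0=0

23,0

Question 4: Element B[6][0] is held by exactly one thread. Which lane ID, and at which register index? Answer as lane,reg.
c: 0->gid=0  r: 6->r8=0,tid=3,i&1=0
L=0*4+3=3  i=0*2+0=0

3,0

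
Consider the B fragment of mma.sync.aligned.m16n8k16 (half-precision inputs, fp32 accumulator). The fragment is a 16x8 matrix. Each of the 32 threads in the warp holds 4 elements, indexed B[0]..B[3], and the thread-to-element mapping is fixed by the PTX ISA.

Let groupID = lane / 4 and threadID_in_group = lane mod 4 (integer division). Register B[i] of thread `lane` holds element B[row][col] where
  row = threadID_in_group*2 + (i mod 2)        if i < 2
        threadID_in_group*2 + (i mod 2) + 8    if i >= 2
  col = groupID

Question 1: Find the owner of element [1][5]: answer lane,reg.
20,1

c:5=>grp=5  r:1=>rB=0,tig=0,lo=1
L=5*4+0=20  i=0*2+1=1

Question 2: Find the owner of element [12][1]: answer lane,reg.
c:1=>grp=1  r:12=>rB=1,tig=2,lo=0
L=1*4+2=6  i=1*2+0=2

6,2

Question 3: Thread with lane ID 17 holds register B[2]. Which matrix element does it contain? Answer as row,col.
17: gr=4,th=1
[2] (1*2+0+8,4) = (10,4)

10,4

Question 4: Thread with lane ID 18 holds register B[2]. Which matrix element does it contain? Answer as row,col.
12,4

lane 18: gr=4 (18/4), th=2 (18%4)
i=2: r=2*2+0+8=12, c=gr=4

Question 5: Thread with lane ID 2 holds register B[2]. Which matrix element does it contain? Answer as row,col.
2: gid=0,tid=2
[2] (2*2+0+8,0) = (12,0)

12,0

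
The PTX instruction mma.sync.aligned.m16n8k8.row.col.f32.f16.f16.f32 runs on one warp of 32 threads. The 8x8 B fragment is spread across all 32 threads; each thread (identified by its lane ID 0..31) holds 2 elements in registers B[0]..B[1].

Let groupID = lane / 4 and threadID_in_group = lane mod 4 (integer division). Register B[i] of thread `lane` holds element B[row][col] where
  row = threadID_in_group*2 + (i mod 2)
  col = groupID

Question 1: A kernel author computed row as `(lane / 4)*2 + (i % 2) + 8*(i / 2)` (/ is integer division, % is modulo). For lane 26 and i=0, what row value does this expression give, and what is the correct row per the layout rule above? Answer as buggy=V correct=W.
buggy=12 correct=4

`(lane / 4)*2 + (i % 2) + 8*(i / 2)`[26,0]⇒12
lane 26: gr=6 (26/4), th=2 (26%4)
i=0: r=2*2+0=4, c=gr=6
row: 12 vs 4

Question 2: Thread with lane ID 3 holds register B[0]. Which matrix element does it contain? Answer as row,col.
L=3→G=3>>2=0, T=3&3=3
[0]→row 3·2+0=6  col G=0

6,0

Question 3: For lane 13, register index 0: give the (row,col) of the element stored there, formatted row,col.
13: gr=3,th=1
[0] (1*2+0,3) = (2,3)

2,3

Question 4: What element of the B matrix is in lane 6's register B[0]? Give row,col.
6: gid=1,tid=2
[0] (2*2+0,1) = (4,1)

4,1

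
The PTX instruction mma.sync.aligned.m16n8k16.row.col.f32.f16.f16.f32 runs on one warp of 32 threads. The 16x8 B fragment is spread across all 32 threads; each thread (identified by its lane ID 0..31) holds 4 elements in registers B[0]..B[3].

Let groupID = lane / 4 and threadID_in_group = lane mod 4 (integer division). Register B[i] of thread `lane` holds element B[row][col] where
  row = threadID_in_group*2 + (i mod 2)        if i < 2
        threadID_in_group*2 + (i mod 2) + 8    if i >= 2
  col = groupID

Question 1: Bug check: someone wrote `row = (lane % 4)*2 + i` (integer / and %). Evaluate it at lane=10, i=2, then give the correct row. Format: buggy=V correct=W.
`(lane % 4)*2 + i`[10,2]→6
lane 10→10/4=2, 10 mod 4=2
i=2  r:2·2+0+8→12  c:2
row: 6 vs 12

buggy=6 correct=12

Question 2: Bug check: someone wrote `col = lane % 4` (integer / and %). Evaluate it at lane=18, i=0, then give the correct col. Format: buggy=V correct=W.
`lane % 4`[18,0]=>2
lane 18: grp=4 (18/4), tig=2 (18%4)
i=0: r=2*2+0+0=4, c=grp=4
col: 2 vs 4

buggy=2 correct=4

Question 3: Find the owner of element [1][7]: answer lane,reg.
c: 7->gid=7  r: 1->r8=0,tid=0,i&1=1
L=7*4+0=28  i=0*2+1=1

28,1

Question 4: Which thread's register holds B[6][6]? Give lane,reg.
27,0

c=6->g=6  r=6->rb=0,t=3,b0=0
L=6*4+3=27  i=0*2+0=0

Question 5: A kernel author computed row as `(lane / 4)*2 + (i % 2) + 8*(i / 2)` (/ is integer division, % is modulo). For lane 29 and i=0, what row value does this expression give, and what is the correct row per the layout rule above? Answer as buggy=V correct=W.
`(lane / 4)*2 + (i % 2) + 8*(i / 2)`[29,0]->14
L=29->gid=29>>2=7, tid=29&3=1
[0]->row 1·2+0+0=2  col gid=7
row: 14 vs 2

buggy=14 correct=2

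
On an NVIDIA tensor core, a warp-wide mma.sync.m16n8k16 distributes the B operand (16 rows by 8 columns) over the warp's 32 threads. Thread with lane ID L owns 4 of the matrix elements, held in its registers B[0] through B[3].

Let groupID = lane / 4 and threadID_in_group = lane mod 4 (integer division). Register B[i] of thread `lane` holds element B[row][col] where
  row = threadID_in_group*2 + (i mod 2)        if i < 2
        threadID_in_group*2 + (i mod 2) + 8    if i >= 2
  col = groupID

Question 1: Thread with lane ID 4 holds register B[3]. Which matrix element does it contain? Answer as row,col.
L=4=>grp=4>>2=1, tig=4&3=0
[3]=>row 0·2+1+8=9  col grp=1

9,1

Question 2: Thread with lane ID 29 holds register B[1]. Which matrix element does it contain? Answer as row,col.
lane 29: G=7 (29/4), T=1 (29%4)
i=1: r=1*2+1+0=3, c=G=7

3,7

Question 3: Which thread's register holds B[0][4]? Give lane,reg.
c=4→G=4  r=0→rhi=0,T=0,p=0
L=4*4+0=16  i=0*2+0=0

16,0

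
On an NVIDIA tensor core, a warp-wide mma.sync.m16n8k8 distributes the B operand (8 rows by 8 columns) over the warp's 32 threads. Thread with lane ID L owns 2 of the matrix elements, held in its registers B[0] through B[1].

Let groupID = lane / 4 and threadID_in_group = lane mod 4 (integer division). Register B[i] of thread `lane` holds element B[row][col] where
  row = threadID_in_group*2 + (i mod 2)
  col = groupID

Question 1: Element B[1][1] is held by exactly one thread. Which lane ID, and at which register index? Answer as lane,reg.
4,1

c=1⇒gr=1  r=1⇒th=0,odd=1
L=1*4+0=4  i=1=1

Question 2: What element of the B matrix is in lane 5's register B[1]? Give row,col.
lane 5->5/4=1, 5 mod 4=1
i=1  r:2·1+1->3  c:1

3,1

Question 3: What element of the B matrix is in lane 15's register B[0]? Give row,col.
6,3

15: G=3,T=3
[0] (3*2+0,3) = (6,3)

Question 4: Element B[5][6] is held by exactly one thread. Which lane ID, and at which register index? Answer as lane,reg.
26,1

c=6⇒gr=6  r=5⇒th=2,odd=1
L=6*4+2=26  i=1=1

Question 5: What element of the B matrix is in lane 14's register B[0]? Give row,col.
4,3

lane 14: gr=3 (14/4), th=2 (14%4)
i=0: r=2*2+0=4, c=gr=3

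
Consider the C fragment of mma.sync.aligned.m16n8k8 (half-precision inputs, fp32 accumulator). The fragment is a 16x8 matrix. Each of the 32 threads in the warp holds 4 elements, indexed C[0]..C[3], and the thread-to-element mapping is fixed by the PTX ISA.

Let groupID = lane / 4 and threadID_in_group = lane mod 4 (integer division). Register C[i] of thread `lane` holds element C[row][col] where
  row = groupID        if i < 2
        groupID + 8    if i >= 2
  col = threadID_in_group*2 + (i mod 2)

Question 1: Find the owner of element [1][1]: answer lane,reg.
r=1⇒gr=1,Rb=0  c=1⇒th=0,odd=1
L=1*4+0=4  i=0*2+1=1

4,1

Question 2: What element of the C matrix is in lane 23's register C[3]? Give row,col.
13,7

lane 23: gid=5 (23/4), tid=3 (23%4)
i=3: r=5+8=13, c=3*2+1=7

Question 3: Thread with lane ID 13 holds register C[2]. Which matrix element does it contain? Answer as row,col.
11,2

13: G=3,T=1
[2] (3+8,1*2+0) = (11,2)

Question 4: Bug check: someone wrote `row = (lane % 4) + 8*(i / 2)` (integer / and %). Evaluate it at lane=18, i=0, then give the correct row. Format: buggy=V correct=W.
`(lane % 4) + 8*(i / 2)`[18,0]->2
lane 18: gid=4 (18/4), tid=2 (18%4)
i=0: r=4+0=4, c=2*2+0=4
row: 2 vs 4

buggy=2 correct=4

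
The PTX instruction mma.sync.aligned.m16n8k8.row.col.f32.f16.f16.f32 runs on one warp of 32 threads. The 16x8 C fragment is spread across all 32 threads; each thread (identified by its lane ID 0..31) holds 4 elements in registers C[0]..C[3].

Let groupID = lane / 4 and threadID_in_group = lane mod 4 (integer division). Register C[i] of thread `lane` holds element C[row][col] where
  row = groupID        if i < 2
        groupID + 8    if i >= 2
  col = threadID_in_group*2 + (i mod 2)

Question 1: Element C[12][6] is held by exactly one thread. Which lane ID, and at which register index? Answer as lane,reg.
19,2

r=12⇒gr=4,Rb=1  c=6⇒th=3,odd=0
L=4*4+3=19  i=1*2+0=2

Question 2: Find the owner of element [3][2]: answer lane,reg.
r=3->g=3,rb=0  c=2->t=1,b0=0
L=3*4+1=13  i=0*2+0=0

13,0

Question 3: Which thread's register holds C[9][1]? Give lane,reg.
4,3

r=9⇒gr=1,Rb=1  c=1⇒th=0,odd=1
L=1*4+0=4  i=1*2+1=3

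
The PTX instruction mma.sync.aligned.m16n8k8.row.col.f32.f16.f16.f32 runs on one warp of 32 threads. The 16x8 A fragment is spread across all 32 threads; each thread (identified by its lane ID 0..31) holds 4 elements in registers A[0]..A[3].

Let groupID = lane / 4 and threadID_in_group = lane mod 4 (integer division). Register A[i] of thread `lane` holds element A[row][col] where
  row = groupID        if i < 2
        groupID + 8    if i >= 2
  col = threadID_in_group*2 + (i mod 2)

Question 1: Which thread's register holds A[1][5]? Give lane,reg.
r=1⇒gr=1,Rb=0  c=5⇒th=2,odd=1
L=1*4+2=6  i=0*2+1=1

6,1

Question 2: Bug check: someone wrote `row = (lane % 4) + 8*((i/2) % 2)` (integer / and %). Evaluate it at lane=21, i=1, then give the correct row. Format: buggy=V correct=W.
buggy=1 correct=5

`(lane % 4) + 8*((i/2) % 2)`[21,1]->1
lane 21->21/4=5, 21 mod 4=1
i=1  r:5+0->5  c:2·1+1->3
row: 1 vs 5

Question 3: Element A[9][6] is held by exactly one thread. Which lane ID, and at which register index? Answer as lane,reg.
7,2

r=9->g=1,rb=1  c=6->t=3,b0=0
L=1*4+3=7  i=1*2+0=2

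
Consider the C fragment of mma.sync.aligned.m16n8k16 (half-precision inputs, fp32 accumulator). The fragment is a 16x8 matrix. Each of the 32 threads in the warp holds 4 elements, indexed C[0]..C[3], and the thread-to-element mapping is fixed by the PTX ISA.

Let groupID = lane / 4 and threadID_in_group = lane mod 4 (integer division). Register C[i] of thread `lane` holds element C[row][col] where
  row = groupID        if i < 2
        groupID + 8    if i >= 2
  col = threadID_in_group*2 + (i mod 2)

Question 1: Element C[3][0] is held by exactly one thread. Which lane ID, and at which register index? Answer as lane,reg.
r=3->g=3,rb=0  c=0->t=0,b0=0
L=3*4+0=12  i=0*2+0=0

12,0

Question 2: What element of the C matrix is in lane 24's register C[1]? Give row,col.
lane 24->24/4=6, 24 mod 4=0
i=1  r:6+0->6  c:2·0+1->1

6,1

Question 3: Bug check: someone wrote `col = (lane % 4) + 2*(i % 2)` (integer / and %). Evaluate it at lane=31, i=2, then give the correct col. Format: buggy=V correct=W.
buggy=3 correct=6

`(lane % 4) + 2*(i % 2)`[31,2]->3
lane 31->31/4=7, 31 mod 4=3
i=2  r:7+8->15  c:2·3+0->6
col: 3 vs 6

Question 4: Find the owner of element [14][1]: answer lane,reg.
24,3

r=14->g=6,rb=1  c=1->t=0,b0=1
L=6*4+0=24  i=1*2+1=3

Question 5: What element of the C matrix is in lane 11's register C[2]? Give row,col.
lane 11: G=2 (11/4), T=3 (11%4)
i=2: r=2+8=10, c=3*2+0=6

10,6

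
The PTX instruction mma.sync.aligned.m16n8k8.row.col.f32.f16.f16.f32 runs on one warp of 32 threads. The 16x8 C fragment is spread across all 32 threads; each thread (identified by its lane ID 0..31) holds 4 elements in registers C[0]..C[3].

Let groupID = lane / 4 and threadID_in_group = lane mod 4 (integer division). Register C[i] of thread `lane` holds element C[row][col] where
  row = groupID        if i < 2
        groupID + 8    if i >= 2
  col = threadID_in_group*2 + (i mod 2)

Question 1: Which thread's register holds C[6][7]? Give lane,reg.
r:6=>grp=6,rB=0  c:7=>tig=3,lo=1
L=6*4+3=27  i=0*2+1=1

27,1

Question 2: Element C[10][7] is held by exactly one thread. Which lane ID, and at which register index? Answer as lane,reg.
11,3

r=10→G=2,rhi=1  c=7→T=3,p=1
L=2*4+3=11  i=1*2+1=3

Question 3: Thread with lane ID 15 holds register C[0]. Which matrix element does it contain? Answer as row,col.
3,6

lane 15: g=3 (15/4), t=3 (15%4)
i=0: r=3+0=3, c=3*2+0=6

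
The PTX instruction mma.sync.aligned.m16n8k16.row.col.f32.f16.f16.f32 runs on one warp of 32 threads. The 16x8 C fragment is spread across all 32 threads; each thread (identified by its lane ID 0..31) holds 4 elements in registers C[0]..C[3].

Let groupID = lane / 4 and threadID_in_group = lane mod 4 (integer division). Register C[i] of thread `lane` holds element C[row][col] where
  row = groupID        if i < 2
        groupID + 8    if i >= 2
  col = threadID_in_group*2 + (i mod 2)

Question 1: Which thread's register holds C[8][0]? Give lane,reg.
r=8⇒gr=0,Rb=1  c=0⇒th=0,odd=0
L=0*4+0=0  i=1*2+0=2

0,2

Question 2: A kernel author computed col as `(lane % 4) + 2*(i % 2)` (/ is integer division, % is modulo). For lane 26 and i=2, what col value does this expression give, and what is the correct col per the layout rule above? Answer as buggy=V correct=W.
buggy=2 correct=4

`(lane % 4) + 2*(i % 2)`[26,2]→2
lane 26→26/4=6, 26 mod 4=2
i=2  r:6+8→14  c:2·2+0→4
col: 2 vs 4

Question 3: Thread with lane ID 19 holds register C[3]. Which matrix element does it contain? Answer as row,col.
12,7

L=19->gid=19>>2=4, tid=19&3=3
[3]->row 4+8=12  col 3·2+1=7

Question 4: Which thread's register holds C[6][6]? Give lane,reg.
r=6⇒gr=6,Rb=0  c=6⇒th=3,odd=0
L=6*4+3=27  i=0*2+0=0

27,0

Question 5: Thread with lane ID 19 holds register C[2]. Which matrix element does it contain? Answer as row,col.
12,6

lane 19: grp=4 (19/4), tig=3 (19%4)
i=2: r=4+8=12, c=3*2+0=6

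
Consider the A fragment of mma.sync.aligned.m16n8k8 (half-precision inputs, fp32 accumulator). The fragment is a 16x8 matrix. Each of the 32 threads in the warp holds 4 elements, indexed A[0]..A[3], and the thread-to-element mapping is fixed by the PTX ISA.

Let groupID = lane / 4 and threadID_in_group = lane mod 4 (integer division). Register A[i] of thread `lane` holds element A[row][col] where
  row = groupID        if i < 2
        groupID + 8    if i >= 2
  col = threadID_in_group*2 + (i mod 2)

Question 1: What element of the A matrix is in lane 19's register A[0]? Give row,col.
4,6

lane 19⇒19/4=4, 19 mod 4=3
i=0  r:4+0⇒4  c:2·3+0⇒6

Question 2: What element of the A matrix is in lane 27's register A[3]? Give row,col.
14,7

L=27->gid=27>>2=6, tid=27&3=3
[3]->row 6+8=14  col 3·2+1=7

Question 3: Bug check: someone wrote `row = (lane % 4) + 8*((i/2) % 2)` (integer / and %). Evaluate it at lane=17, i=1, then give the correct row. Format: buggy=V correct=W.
buggy=1 correct=4

`(lane % 4) + 8*((i/2) % 2)`[17,1]→1
lane 17: G=4 (17/4), T=1 (17%4)
i=1: r=4+0=4, c=1*2+1=3
row: 1 vs 4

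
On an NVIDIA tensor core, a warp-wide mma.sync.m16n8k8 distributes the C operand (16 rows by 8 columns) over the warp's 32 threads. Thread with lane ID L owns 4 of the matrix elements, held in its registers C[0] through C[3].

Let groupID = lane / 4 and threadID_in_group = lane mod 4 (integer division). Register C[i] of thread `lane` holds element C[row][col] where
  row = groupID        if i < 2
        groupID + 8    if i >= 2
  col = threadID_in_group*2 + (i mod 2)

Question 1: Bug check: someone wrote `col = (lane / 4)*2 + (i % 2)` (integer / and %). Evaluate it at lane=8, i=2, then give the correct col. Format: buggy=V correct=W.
`(lane / 4)*2 + (i % 2)`[8,2]->4
lane 8: gid=2 (8/4), tid=0 (8%4)
i=2: r=2+8=10, c=0*2+0=0
col: 4 vs 0

buggy=4 correct=0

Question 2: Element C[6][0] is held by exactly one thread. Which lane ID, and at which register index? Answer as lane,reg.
r: 6->gid=6,r8=0  c: 0->tid=0,i&1=0
L=6*4+0=24  i=0*2+0=0

24,0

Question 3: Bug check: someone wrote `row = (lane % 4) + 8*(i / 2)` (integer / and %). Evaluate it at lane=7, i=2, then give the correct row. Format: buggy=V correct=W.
`(lane % 4) + 8*(i / 2)`[7,2]→11
L=7→G=7>>2=1, T=7&3=3
[2]→row 1+8=9  col 3·2+0=6
row: 11 vs 9

buggy=11 correct=9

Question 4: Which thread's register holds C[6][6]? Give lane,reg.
r=6->g=6,rb=0  c=6->t=3,b0=0
L=6*4+3=27  i=0*2+0=0

27,0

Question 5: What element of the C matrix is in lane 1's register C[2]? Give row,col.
8,2

L=1->g=1>>2=0, t=1&3=1
[2]->row 0+8=8  col 1·2+0=2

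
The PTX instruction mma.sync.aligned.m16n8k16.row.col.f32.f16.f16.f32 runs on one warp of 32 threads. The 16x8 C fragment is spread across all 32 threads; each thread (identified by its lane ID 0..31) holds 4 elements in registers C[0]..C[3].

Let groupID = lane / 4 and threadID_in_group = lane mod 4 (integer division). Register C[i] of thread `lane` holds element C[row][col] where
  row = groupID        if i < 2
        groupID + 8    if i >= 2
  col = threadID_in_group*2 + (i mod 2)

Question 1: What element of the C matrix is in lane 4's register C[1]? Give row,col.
1,1

L=4->gid=4>>2=1, tid=4&3=0
[1]->row 1+0=1  col 0·2+1=1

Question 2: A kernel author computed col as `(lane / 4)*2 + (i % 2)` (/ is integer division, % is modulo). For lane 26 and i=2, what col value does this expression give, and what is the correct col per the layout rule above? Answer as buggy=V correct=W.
buggy=12 correct=4

`(lane / 4)*2 + (i % 2)`[26,2]->12
26: g=6,t=2
[2] (6+8,2*2+0) = (14,4)
col: 12 vs 4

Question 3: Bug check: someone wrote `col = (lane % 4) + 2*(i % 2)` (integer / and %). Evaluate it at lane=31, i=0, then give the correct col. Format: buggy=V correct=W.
`(lane % 4) + 2*(i % 2)`[31,0]->3
31: gid=7,tid=3
[0] (7+0,3*2+0) = (7,6)
col: 3 vs 6

buggy=3 correct=6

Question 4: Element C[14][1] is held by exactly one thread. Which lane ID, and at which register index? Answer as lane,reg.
24,3

r:14=>grp=6,rB=1  c:1=>tig=0,lo=1
L=6*4+0=24  i=1*2+1=3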